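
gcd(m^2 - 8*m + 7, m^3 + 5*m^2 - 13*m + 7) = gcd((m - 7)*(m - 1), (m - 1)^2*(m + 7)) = m - 1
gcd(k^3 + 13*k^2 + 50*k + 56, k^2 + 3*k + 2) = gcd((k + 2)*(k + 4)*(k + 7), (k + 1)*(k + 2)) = k + 2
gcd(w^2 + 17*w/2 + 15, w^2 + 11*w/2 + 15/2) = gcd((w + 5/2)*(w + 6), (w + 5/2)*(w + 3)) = w + 5/2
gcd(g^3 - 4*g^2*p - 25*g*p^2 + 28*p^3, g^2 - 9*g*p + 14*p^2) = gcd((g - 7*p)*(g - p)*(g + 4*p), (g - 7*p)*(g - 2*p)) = -g + 7*p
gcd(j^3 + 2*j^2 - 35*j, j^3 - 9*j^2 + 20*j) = j^2 - 5*j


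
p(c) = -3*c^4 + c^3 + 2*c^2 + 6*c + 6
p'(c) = -12*c^3 + 3*c^2 + 4*c + 6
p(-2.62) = -155.34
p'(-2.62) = 231.93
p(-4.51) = -1313.27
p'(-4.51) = 1149.79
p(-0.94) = -1.05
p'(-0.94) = 14.86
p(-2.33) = -98.19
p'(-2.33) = 164.76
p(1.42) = 9.22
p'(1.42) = -16.63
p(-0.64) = 2.21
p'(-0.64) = 7.81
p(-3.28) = -374.68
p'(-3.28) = 448.61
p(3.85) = -543.31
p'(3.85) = -618.93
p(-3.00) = -264.00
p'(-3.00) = 345.00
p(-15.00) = -154884.00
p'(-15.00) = 41121.00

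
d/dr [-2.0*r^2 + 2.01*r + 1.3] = 2.01 - 4.0*r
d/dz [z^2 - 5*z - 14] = 2*z - 5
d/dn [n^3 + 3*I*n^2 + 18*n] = 3*n^2 + 6*I*n + 18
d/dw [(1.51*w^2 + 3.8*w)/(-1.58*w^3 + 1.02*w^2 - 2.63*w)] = (2.3858*w^2 + 12.008*w - 7.8473)/(2.4964*w^4 - 3.2232*w^3 + 9.3512*w^2 - 5.3652*w + 6.9169)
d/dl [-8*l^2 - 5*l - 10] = -16*l - 5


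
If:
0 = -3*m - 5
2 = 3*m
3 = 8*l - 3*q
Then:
No Solution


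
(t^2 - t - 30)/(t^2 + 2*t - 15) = (t - 6)/(t - 3)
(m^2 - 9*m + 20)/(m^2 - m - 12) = (m - 5)/(m + 3)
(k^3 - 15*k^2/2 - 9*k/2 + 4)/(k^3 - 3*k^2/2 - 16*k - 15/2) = (-2*k^3 + 15*k^2 + 9*k - 8)/(-2*k^3 + 3*k^2 + 32*k + 15)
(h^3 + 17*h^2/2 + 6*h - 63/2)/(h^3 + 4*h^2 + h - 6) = (h^2 + 11*h/2 - 21/2)/(h^2 + h - 2)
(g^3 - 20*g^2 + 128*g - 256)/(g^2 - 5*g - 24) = (g^2 - 12*g + 32)/(g + 3)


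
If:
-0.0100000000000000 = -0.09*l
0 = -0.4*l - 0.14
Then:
No Solution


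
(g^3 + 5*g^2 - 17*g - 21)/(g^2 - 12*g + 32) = (g^3 + 5*g^2 - 17*g - 21)/(g^2 - 12*g + 32)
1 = 1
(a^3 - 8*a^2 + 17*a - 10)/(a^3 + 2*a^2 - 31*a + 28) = (a^2 - 7*a + 10)/(a^2 + 3*a - 28)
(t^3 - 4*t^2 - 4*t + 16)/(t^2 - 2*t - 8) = t - 2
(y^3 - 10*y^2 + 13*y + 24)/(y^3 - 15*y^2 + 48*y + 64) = (y - 3)/(y - 8)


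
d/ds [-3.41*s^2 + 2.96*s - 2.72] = 2.96 - 6.82*s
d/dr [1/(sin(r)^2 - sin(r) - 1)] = (1 - 2*sin(r))*cos(r)/(sin(r) + cos(r)^2)^2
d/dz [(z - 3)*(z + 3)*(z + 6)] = 3*z^2 + 12*z - 9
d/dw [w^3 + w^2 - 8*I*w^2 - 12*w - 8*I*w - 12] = 3*w^2 + w*(2 - 16*I) - 12 - 8*I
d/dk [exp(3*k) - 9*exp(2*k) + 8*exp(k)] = (3*exp(2*k) - 18*exp(k) + 8)*exp(k)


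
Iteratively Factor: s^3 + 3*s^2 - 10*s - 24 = (s + 2)*(s^2 + s - 12) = (s - 3)*(s + 2)*(s + 4)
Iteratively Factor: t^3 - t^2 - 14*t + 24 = (t + 4)*(t^2 - 5*t + 6) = (t - 3)*(t + 4)*(t - 2)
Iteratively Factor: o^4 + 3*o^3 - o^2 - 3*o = (o - 1)*(o^3 + 4*o^2 + 3*o) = o*(o - 1)*(o^2 + 4*o + 3) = o*(o - 1)*(o + 3)*(o + 1)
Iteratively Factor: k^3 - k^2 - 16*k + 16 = (k + 4)*(k^2 - 5*k + 4) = (k - 1)*(k + 4)*(k - 4)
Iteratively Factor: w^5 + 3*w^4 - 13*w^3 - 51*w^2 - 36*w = (w)*(w^4 + 3*w^3 - 13*w^2 - 51*w - 36) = w*(w - 4)*(w^3 + 7*w^2 + 15*w + 9) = w*(w - 4)*(w + 3)*(w^2 + 4*w + 3) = w*(w - 4)*(w + 1)*(w + 3)*(w + 3)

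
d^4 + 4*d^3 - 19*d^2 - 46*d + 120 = (d - 3)*(d - 2)*(d + 4)*(d + 5)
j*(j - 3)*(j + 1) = j^3 - 2*j^2 - 3*j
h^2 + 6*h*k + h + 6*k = (h + 1)*(h + 6*k)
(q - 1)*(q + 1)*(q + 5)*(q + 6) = q^4 + 11*q^3 + 29*q^2 - 11*q - 30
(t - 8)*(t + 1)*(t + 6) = t^3 - t^2 - 50*t - 48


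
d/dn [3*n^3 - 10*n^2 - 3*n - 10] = 9*n^2 - 20*n - 3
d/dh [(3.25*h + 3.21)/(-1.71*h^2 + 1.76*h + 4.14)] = (5.5575*h^2 + 10.9782*h + 7.8054)/(2.9241*h^4 - 6.0192*h^3 - 11.0612*h^2 + 14.5728*h + 17.1396)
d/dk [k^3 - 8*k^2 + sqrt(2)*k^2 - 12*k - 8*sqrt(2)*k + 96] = 3*k^2 - 16*k + 2*sqrt(2)*k - 12 - 8*sqrt(2)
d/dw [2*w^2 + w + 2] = 4*w + 1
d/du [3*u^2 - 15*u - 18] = 6*u - 15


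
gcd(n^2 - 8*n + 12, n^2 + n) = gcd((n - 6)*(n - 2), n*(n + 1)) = 1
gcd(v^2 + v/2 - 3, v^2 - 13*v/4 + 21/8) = v - 3/2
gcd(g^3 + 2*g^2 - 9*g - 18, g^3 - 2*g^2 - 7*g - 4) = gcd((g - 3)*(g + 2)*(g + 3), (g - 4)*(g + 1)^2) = 1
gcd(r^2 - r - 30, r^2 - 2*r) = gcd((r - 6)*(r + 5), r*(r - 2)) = 1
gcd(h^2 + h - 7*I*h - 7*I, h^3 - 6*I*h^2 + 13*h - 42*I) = h - 7*I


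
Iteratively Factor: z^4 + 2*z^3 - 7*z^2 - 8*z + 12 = (z + 3)*(z^3 - z^2 - 4*z + 4) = (z - 2)*(z + 3)*(z^2 + z - 2) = (z - 2)*(z + 2)*(z + 3)*(z - 1)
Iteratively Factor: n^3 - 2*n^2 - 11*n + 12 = (n - 4)*(n^2 + 2*n - 3) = (n - 4)*(n - 1)*(n + 3)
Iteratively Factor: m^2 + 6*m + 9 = (m + 3)*(m + 3)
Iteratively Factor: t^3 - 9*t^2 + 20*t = (t - 4)*(t^2 - 5*t) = t*(t - 4)*(t - 5)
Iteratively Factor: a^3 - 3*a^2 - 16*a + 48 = (a - 4)*(a^2 + a - 12) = (a - 4)*(a - 3)*(a + 4)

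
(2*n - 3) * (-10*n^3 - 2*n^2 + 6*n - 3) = -20*n^4 + 26*n^3 + 18*n^2 - 24*n + 9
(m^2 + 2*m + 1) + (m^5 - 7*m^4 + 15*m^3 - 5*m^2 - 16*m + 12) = m^5 - 7*m^4 + 15*m^3 - 4*m^2 - 14*m + 13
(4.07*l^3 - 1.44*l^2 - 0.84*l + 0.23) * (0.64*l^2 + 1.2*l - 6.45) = 2.6048*l^5 + 3.9624*l^4 - 28.5171*l^3 + 8.4272*l^2 + 5.694*l - 1.4835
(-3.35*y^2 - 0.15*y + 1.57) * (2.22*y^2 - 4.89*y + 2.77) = -7.437*y^4 + 16.0485*y^3 - 5.0606*y^2 - 8.0928*y + 4.3489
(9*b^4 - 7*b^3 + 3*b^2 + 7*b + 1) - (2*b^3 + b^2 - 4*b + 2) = 9*b^4 - 9*b^3 + 2*b^2 + 11*b - 1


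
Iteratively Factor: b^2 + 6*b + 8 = (b + 4)*(b + 2)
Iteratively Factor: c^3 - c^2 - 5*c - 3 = (c + 1)*(c^2 - 2*c - 3) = (c + 1)^2*(c - 3)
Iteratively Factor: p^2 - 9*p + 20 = (p - 4)*(p - 5)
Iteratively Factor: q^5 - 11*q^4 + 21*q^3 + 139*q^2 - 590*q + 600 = (q + 4)*(q^4 - 15*q^3 + 81*q^2 - 185*q + 150) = (q - 5)*(q + 4)*(q^3 - 10*q^2 + 31*q - 30) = (q - 5)*(q - 3)*(q + 4)*(q^2 - 7*q + 10) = (q - 5)^2*(q - 3)*(q + 4)*(q - 2)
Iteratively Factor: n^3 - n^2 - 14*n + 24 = (n + 4)*(n^2 - 5*n + 6) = (n - 2)*(n + 4)*(n - 3)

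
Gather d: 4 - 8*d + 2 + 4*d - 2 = 4 - 4*d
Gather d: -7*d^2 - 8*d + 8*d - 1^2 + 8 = 7 - 7*d^2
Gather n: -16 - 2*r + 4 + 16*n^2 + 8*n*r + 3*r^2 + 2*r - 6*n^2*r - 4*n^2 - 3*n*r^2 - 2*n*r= n^2*(12 - 6*r) + n*(-3*r^2 + 6*r) + 3*r^2 - 12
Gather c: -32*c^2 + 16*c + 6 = -32*c^2 + 16*c + 6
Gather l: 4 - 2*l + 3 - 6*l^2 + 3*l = -6*l^2 + l + 7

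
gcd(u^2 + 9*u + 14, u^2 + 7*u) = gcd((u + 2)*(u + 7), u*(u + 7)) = u + 7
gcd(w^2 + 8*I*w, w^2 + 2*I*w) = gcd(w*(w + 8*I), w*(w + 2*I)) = w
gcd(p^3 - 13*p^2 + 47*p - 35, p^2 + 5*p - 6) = p - 1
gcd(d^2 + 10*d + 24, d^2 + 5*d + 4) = d + 4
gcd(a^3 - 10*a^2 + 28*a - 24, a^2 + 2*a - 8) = a - 2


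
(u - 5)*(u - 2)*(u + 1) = u^3 - 6*u^2 + 3*u + 10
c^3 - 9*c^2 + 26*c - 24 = (c - 4)*(c - 3)*(c - 2)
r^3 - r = r*(r - 1)*(r + 1)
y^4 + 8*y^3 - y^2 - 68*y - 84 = (y - 3)*(y + 2)^2*(y + 7)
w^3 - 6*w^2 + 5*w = w*(w - 5)*(w - 1)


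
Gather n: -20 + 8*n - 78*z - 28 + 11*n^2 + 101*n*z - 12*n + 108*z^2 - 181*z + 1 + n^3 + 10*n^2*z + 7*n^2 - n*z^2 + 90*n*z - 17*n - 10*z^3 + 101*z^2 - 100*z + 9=n^3 + n^2*(10*z + 18) + n*(-z^2 + 191*z - 21) - 10*z^3 + 209*z^2 - 359*z - 38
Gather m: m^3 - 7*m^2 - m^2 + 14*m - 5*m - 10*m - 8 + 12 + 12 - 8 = m^3 - 8*m^2 - m + 8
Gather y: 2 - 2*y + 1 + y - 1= 2 - y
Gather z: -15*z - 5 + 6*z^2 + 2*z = 6*z^2 - 13*z - 5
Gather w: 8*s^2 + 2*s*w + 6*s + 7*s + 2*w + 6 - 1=8*s^2 + 13*s + w*(2*s + 2) + 5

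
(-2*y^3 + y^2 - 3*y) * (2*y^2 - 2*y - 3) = -4*y^5 + 6*y^4 - 2*y^3 + 3*y^2 + 9*y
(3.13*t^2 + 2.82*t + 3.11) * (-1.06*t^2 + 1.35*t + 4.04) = -3.3178*t^4 + 1.2363*t^3 + 13.1556*t^2 + 15.5913*t + 12.5644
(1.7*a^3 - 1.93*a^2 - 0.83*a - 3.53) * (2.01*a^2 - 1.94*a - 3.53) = 3.417*a^5 - 7.1773*a^4 - 3.9251*a^3 + 1.3278*a^2 + 9.7781*a + 12.4609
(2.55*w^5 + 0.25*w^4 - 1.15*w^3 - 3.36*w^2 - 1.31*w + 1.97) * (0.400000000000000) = 1.02*w^5 + 0.1*w^4 - 0.46*w^3 - 1.344*w^2 - 0.524*w + 0.788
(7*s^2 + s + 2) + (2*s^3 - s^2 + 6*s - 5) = 2*s^3 + 6*s^2 + 7*s - 3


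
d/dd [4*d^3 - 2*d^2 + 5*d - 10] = 12*d^2 - 4*d + 5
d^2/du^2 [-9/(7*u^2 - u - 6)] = 18*(-49*u^2 + 7*u + (14*u - 1)^2 + 42)/(-7*u^2 + u + 6)^3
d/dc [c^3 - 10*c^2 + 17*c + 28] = 3*c^2 - 20*c + 17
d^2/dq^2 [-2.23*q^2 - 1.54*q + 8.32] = -4.46000000000000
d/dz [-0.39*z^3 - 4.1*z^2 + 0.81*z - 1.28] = -1.17*z^2 - 8.2*z + 0.81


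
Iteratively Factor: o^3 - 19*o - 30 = (o + 3)*(o^2 - 3*o - 10) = (o + 2)*(o + 3)*(o - 5)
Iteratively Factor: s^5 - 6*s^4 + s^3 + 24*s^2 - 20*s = (s)*(s^4 - 6*s^3 + s^2 + 24*s - 20) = s*(s - 1)*(s^3 - 5*s^2 - 4*s + 20) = s*(s - 1)*(s + 2)*(s^2 - 7*s + 10) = s*(s - 2)*(s - 1)*(s + 2)*(s - 5)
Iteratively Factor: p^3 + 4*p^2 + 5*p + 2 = (p + 1)*(p^2 + 3*p + 2) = (p + 1)*(p + 2)*(p + 1)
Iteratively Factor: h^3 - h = (h + 1)*(h^2 - h) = (h - 1)*(h + 1)*(h)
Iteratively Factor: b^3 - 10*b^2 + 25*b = (b)*(b^2 - 10*b + 25) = b*(b - 5)*(b - 5)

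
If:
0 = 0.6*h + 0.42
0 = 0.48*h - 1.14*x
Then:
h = -0.70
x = -0.29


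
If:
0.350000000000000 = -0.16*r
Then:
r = -2.19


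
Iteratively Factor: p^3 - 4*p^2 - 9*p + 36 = (p + 3)*(p^2 - 7*p + 12) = (p - 4)*(p + 3)*(p - 3)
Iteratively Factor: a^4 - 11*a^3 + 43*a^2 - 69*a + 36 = (a - 3)*(a^3 - 8*a^2 + 19*a - 12) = (a - 4)*(a - 3)*(a^2 - 4*a + 3) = (a - 4)*(a - 3)^2*(a - 1)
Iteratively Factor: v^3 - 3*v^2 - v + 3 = (v - 3)*(v^2 - 1) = (v - 3)*(v + 1)*(v - 1)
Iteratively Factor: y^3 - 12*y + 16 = (y - 2)*(y^2 + 2*y - 8) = (y - 2)*(y + 4)*(y - 2)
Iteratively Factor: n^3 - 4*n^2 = (n - 4)*(n^2) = n*(n - 4)*(n)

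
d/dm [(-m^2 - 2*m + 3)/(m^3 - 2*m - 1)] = (2*(m + 1)*(-m^3 + 2*m + 1) + (3*m^2 - 2)*(m^2 + 2*m - 3))/(-m^3 + 2*m + 1)^2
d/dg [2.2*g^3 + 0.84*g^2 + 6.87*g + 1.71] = 6.6*g^2 + 1.68*g + 6.87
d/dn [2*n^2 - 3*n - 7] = 4*n - 3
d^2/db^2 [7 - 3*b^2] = -6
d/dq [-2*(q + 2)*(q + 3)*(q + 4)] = -6*q^2 - 36*q - 52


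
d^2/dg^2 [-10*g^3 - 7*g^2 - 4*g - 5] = -60*g - 14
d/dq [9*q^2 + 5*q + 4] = 18*q + 5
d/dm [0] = 0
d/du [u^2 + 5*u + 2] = 2*u + 5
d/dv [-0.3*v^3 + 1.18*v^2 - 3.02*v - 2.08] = -0.9*v^2 + 2.36*v - 3.02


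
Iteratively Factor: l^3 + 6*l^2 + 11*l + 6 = (l + 3)*(l^2 + 3*l + 2) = (l + 2)*(l + 3)*(l + 1)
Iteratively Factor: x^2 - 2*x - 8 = (x + 2)*(x - 4)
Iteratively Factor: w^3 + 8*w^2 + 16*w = (w)*(w^2 + 8*w + 16) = w*(w + 4)*(w + 4)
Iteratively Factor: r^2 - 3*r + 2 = (r - 2)*(r - 1)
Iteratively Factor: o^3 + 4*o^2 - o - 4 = (o + 4)*(o^2 - 1) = (o - 1)*(o + 4)*(o + 1)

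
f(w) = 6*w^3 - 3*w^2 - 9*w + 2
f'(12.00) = 2511.00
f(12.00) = 9830.00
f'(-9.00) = 1503.00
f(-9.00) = -4534.00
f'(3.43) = 182.19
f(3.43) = 177.96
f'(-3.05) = 176.74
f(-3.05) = -168.69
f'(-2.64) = 132.29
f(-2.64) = -105.55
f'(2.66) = 102.40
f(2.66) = 69.76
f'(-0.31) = -5.41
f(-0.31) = 4.32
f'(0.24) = -9.40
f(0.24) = -0.25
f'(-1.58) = 45.42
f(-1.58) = -14.94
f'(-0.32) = -5.24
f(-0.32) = 4.38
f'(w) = 18*w^2 - 6*w - 9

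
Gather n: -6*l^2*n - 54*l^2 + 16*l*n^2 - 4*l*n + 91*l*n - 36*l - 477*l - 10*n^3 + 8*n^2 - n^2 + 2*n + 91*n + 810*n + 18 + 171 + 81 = -54*l^2 - 513*l - 10*n^3 + n^2*(16*l + 7) + n*(-6*l^2 + 87*l + 903) + 270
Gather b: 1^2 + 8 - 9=0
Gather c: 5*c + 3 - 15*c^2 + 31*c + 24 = -15*c^2 + 36*c + 27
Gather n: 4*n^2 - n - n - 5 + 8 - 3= 4*n^2 - 2*n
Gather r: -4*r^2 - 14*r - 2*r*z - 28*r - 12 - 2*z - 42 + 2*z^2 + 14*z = -4*r^2 + r*(-2*z - 42) + 2*z^2 + 12*z - 54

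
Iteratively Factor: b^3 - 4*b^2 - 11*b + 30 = (b - 5)*(b^2 + b - 6) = (b - 5)*(b + 3)*(b - 2)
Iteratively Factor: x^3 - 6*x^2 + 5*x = (x)*(x^2 - 6*x + 5) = x*(x - 5)*(x - 1)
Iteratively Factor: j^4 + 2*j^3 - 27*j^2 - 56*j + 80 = (j - 1)*(j^3 + 3*j^2 - 24*j - 80) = (j - 1)*(j + 4)*(j^2 - j - 20) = (j - 5)*(j - 1)*(j + 4)*(j + 4)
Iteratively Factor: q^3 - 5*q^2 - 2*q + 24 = (q - 4)*(q^2 - q - 6) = (q - 4)*(q - 3)*(q + 2)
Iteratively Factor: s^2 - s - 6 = (s - 3)*(s + 2)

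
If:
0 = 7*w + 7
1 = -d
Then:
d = -1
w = -1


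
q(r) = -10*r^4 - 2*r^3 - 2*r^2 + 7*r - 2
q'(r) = -40*r^3 - 6*r^2 - 4*r + 7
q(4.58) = -4604.13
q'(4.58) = -3980.05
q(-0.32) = -4.48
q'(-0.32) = 8.98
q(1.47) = -49.08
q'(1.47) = -138.91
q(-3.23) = -1066.53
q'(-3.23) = 1305.25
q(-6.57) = -18199.22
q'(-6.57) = 11118.03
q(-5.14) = -6799.18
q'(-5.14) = 5300.91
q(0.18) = -0.83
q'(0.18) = 5.85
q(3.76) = -2108.99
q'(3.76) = -2219.16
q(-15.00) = -500057.00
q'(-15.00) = 133717.00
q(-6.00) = -12644.00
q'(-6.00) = 8455.00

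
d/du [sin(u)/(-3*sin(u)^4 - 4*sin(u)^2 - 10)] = (9*sin(u)^4 + 4*sin(u)^2 - 10)*cos(u)/(3*sin(u)^4 + 4*sin(u)^2 + 10)^2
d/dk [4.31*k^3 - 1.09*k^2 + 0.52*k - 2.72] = 12.93*k^2 - 2.18*k + 0.52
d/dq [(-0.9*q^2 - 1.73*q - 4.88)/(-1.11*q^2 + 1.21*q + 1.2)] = (-3.0093*q^2 - 12.9936*q + 3.8288)/(1.2321*q^4 - 2.6862*q^3 - 1.1999*q^2 + 2.904*q + 1.44)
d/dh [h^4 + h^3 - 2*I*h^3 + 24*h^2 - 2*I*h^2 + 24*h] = 4*h^3 + h^2*(3 - 6*I) + 4*h*(12 - I) + 24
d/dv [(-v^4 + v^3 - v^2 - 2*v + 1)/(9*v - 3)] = (-9*v^4 + 10*v^3 - 6*v^2 + 2*v - 1)/(3*(9*v^2 - 6*v + 1))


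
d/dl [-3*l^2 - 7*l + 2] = -6*l - 7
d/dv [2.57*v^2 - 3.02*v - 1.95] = 5.14*v - 3.02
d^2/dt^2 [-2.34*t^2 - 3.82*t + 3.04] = -4.68000000000000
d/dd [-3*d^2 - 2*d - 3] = -6*d - 2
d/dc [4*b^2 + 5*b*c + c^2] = 5*b + 2*c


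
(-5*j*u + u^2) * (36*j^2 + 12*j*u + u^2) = -180*j^3*u - 24*j^2*u^2 + 7*j*u^3 + u^4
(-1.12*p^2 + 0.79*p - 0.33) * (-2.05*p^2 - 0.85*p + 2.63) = 2.296*p^4 - 0.6675*p^3 - 2.9406*p^2 + 2.3582*p - 0.8679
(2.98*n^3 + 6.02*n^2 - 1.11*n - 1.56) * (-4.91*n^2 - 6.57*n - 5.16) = -14.6318*n^5 - 49.1368*n^4 - 49.4781*n^3 - 16.1109*n^2 + 15.9768*n + 8.0496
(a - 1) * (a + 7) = a^2 + 6*a - 7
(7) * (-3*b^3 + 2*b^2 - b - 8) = -21*b^3 + 14*b^2 - 7*b - 56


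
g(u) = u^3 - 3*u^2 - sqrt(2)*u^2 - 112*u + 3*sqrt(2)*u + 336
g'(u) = 3*u^2 - 6*u - 2*sqrt(2)*u - 112 + 3*sqrt(2)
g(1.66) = 149.53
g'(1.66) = -114.15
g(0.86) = 240.70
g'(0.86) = -113.13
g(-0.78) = 416.89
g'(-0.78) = -99.05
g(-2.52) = 563.51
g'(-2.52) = -66.46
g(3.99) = -100.71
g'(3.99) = -95.22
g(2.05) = 105.16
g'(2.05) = -113.25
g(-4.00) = 632.40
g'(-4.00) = -24.44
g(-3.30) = 607.59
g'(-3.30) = -45.95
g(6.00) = -253.46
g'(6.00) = -52.73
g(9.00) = -262.37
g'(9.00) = 55.79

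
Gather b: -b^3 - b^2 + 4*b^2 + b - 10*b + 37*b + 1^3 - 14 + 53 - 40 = -b^3 + 3*b^2 + 28*b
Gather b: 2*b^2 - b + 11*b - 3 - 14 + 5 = 2*b^2 + 10*b - 12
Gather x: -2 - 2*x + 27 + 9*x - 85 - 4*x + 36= 3*x - 24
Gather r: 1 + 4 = 5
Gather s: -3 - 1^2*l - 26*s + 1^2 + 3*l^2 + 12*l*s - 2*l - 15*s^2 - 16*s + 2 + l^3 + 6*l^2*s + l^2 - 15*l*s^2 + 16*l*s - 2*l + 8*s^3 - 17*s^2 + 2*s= l^3 + 4*l^2 - 5*l + 8*s^3 + s^2*(-15*l - 32) + s*(6*l^2 + 28*l - 40)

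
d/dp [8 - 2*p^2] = -4*p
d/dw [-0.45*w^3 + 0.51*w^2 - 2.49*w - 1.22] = -1.35*w^2 + 1.02*w - 2.49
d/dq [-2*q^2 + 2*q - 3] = 2 - 4*q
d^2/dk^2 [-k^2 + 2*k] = -2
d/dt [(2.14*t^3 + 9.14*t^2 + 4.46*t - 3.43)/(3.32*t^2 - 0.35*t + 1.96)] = (7.1048*t^4 - 1.498*t^3 - 5.423*t^2 + 58.604*t + 7.5411)/(11.0224*t^4 - 2.324*t^3 + 13.1369*t^2 - 1.372*t + 3.8416)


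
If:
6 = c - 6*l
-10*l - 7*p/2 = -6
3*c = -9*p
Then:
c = 32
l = 13/3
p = -32/3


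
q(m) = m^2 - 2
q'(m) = 2*m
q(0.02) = -2.00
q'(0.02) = 0.04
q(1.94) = 1.76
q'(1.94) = 3.88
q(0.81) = -1.34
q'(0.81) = 1.62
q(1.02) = -0.96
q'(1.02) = 2.04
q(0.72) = -1.48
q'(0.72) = 1.44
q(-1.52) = 0.31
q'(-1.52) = -3.04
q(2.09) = 2.37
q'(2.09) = 4.18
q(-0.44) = -1.81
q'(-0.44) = -0.88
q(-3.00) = 7.00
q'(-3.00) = -6.00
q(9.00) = 79.00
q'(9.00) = 18.00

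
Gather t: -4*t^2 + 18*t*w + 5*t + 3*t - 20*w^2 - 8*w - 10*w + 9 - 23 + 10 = -4*t^2 + t*(18*w + 8) - 20*w^2 - 18*w - 4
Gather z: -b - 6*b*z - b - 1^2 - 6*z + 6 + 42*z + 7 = -2*b + z*(36 - 6*b) + 12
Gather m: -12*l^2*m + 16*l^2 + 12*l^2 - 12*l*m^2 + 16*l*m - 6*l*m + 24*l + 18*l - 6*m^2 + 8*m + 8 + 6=28*l^2 + 42*l + m^2*(-12*l - 6) + m*(-12*l^2 + 10*l + 8) + 14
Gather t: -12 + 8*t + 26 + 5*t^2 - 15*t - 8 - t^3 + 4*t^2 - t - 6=-t^3 + 9*t^2 - 8*t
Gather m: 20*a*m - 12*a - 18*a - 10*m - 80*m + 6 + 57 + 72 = -30*a + m*(20*a - 90) + 135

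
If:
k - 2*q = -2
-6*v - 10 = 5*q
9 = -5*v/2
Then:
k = 66/25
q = 58/25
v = -18/5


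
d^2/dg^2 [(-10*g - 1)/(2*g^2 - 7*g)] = 2*(-40*g^3 - 12*g^2 + 42*g - 49)/(g^3*(8*g^3 - 84*g^2 + 294*g - 343))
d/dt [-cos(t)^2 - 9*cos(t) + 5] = (2*cos(t) + 9)*sin(t)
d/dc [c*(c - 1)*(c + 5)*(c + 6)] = 4*c^3 + 30*c^2 + 38*c - 30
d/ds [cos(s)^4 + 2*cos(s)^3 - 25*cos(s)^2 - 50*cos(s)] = 2*(-2*cos(s)^3 - 3*cos(s)^2 + 25*cos(s) + 25)*sin(s)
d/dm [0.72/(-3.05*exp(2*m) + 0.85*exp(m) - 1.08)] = (4.392*exp(m) - 0.612)*exp(m)/(3.05*exp(2*m) - 0.85*exp(m) + 1.08)^2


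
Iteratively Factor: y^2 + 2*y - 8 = (y - 2)*(y + 4)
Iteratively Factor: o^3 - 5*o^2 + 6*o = (o)*(o^2 - 5*o + 6) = o*(o - 2)*(o - 3)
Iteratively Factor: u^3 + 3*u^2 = (u)*(u^2 + 3*u) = u^2*(u + 3)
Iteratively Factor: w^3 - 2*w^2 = (w)*(w^2 - 2*w) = w^2*(w - 2)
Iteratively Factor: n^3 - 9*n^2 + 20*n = (n)*(n^2 - 9*n + 20) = n*(n - 5)*(n - 4)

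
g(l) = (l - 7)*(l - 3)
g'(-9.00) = -28.00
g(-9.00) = 192.00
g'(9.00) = 8.00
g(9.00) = 12.00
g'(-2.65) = -15.30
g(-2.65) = 54.52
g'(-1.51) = -13.02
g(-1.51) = 38.38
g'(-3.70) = -17.40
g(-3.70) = 71.69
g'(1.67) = -6.66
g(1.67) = 7.09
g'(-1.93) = -13.86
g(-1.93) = 44.02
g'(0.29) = -9.42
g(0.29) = 18.18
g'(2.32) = -5.36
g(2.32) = 3.18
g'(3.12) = -3.76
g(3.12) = -0.47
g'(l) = 2*l - 10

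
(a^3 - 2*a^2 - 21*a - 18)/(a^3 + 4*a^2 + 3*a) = (a - 6)/a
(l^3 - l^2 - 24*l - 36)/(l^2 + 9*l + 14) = (l^2 - 3*l - 18)/(l + 7)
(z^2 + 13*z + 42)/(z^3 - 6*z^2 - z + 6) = (z^2 + 13*z + 42)/(z^3 - 6*z^2 - z + 6)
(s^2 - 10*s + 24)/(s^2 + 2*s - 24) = (s - 6)/(s + 6)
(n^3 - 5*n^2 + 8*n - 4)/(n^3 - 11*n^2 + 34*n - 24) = (n^2 - 4*n + 4)/(n^2 - 10*n + 24)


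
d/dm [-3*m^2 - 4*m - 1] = -6*m - 4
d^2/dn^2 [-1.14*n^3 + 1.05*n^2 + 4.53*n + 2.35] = 2.1 - 6.84*n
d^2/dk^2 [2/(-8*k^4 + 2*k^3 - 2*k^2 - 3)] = 8*(-2*k^2*(16*k^2 - 3*k + 2)^2 + (24*k^2 - 3*k + 1)*(8*k^4 - 2*k^3 + 2*k^2 + 3))/(8*k^4 - 2*k^3 + 2*k^2 + 3)^3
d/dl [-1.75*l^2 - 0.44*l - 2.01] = -3.5*l - 0.44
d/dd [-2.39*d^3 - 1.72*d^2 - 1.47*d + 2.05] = -7.17*d^2 - 3.44*d - 1.47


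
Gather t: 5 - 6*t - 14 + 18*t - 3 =12*t - 12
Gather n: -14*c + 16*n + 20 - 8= -14*c + 16*n + 12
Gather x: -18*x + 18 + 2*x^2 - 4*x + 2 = 2*x^2 - 22*x + 20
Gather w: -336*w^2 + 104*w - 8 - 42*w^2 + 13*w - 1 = -378*w^2 + 117*w - 9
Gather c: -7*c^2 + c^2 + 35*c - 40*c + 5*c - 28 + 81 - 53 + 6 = 6 - 6*c^2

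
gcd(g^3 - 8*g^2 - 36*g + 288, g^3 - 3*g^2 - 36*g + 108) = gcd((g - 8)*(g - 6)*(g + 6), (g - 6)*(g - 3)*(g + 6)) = g^2 - 36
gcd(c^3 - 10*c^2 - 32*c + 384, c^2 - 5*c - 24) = c - 8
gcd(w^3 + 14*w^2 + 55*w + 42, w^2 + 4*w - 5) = 1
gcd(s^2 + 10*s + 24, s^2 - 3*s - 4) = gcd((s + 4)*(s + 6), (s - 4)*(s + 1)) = 1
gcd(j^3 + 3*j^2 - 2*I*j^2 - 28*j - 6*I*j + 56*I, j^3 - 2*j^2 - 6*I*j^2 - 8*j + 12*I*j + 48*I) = j - 4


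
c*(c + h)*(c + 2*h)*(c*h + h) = c^4*h + 3*c^3*h^2 + c^3*h + 2*c^2*h^3 + 3*c^2*h^2 + 2*c*h^3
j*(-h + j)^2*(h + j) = h^3*j - h^2*j^2 - h*j^3 + j^4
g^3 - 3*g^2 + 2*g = g*(g - 2)*(g - 1)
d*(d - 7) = d^2 - 7*d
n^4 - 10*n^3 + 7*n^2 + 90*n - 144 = (n - 8)*(n - 3)*(n - 2)*(n + 3)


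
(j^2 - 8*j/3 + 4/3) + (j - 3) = j^2 - 5*j/3 - 5/3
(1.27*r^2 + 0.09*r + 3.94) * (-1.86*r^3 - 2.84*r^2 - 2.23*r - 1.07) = -2.3622*r^5 - 3.7742*r^4 - 10.4161*r^3 - 12.7492*r^2 - 8.8825*r - 4.2158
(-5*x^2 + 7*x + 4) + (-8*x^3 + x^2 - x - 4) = -8*x^3 - 4*x^2 + 6*x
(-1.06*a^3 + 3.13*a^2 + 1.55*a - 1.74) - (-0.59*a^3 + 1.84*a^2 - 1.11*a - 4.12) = -0.47*a^3 + 1.29*a^2 + 2.66*a + 2.38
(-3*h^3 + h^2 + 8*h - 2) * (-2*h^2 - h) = 6*h^5 + h^4 - 17*h^3 - 4*h^2 + 2*h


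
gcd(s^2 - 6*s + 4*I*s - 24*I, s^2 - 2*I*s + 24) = s + 4*I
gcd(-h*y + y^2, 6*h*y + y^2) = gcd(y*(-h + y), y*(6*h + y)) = y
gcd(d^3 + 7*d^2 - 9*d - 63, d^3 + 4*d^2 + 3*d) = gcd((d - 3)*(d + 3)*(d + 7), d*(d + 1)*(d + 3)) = d + 3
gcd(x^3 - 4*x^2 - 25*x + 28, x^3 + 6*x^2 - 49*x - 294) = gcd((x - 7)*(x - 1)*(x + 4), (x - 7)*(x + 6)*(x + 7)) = x - 7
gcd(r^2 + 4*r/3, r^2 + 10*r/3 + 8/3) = r + 4/3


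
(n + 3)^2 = n^2 + 6*n + 9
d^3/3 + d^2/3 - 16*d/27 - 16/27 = (d/3 + 1/3)*(d - 4/3)*(d + 4/3)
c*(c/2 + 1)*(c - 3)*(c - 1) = c^4/2 - c^3 - 5*c^2/2 + 3*c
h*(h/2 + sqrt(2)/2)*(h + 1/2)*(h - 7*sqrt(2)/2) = h^4/2 - 5*sqrt(2)*h^3/4 + h^3/4 - 7*h^2/2 - 5*sqrt(2)*h^2/8 - 7*h/4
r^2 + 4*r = r*(r + 4)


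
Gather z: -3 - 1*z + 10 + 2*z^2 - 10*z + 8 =2*z^2 - 11*z + 15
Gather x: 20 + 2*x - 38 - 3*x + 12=-x - 6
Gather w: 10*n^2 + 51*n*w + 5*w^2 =10*n^2 + 51*n*w + 5*w^2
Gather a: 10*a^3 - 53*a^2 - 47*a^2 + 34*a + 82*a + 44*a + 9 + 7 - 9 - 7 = 10*a^3 - 100*a^2 + 160*a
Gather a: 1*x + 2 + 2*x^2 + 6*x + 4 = 2*x^2 + 7*x + 6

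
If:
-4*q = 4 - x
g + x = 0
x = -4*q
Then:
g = -2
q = -1/2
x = 2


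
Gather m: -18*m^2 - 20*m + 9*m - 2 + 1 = -18*m^2 - 11*m - 1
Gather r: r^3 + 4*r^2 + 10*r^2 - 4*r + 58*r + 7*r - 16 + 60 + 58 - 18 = r^3 + 14*r^2 + 61*r + 84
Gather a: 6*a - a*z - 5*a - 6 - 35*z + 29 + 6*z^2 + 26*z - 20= a*(1 - z) + 6*z^2 - 9*z + 3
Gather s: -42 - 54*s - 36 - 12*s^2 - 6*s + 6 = -12*s^2 - 60*s - 72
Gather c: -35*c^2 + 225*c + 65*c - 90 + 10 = -35*c^2 + 290*c - 80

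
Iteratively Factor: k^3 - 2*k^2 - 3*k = (k - 3)*(k^2 + k) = (k - 3)*(k + 1)*(k)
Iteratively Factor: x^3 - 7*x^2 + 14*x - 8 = (x - 4)*(x^2 - 3*x + 2) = (x - 4)*(x - 1)*(x - 2)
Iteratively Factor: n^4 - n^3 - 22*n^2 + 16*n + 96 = (n - 3)*(n^3 + 2*n^2 - 16*n - 32) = (n - 3)*(n + 2)*(n^2 - 16) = (n - 4)*(n - 3)*(n + 2)*(n + 4)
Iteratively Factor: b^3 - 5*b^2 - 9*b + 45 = (b + 3)*(b^2 - 8*b + 15) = (b - 5)*(b + 3)*(b - 3)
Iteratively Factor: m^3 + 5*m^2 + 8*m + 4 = (m + 2)*(m^2 + 3*m + 2) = (m + 2)^2*(m + 1)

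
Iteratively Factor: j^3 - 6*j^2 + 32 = (j + 2)*(j^2 - 8*j + 16) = (j - 4)*(j + 2)*(j - 4)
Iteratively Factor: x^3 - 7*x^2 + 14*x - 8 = (x - 1)*(x^2 - 6*x + 8) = (x - 4)*(x - 1)*(x - 2)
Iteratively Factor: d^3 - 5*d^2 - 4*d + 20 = (d + 2)*(d^2 - 7*d + 10) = (d - 2)*(d + 2)*(d - 5)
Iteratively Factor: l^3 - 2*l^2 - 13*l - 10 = (l + 1)*(l^2 - 3*l - 10) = (l + 1)*(l + 2)*(l - 5)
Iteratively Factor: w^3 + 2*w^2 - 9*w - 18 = (w + 2)*(w^2 - 9) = (w + 2)*(w + 3)*(w - 3)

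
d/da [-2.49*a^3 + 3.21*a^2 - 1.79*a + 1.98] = -7.47*a^2 + 6.42*a - 1.79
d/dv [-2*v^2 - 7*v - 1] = -4*v - 7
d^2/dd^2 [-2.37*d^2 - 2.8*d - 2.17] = -4.74000000000000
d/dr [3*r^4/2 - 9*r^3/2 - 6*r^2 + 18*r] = 6*r^3 - 27*r^2/2 - 12*r + 18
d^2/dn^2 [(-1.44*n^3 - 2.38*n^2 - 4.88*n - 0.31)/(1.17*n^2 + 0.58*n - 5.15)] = (1.77635683940025e-15*n^5 + 7.105427357601e-15*n^4 - 28.4526*n^3 - 62.782614*n^2 - 406.843236*n - 159.344598)/(1.601613*n^6 + 2.381886*n^5 - 19.968741*n^4 - 20.773628*n^3 + 87.896595*n^2 + 46.14915*n - 136.590875)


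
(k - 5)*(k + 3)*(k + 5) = k^3 + 3*k^2 - 25*k - 75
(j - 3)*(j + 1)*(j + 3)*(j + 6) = j^4 + 7*j^3 - 3*j^2 - 63*j - 54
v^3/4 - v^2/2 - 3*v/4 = v*(v/4 + 1/4)*(v - 3)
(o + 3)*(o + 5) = o^2 + 8*o + 15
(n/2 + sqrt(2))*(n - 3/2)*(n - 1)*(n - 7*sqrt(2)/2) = n^4/2 - 5*n^3/4 - 3*sqrt(2)*n^3/4 - 25*n^2/4 + 15*sqrt(2)*n^2/8 - 9*sqrt(2)*n/8 + 35*n/2 - 21/2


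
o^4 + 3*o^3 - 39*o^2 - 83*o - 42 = (o - 6)*(o + 1)^2*(o + 7)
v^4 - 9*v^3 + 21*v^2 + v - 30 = (v - 5)*(v - 3)*(v - 2)*(v + 1)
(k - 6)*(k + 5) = k^2 - k - 30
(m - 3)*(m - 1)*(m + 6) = m^3 + 2*m^2 - 21*m + 18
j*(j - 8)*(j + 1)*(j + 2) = j^4 - 5*j^3 - 22*j^2 - 16*j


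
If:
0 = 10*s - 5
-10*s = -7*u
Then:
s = 1/2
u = 5/7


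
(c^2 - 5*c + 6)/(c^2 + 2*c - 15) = (c - 2)/(c + 5)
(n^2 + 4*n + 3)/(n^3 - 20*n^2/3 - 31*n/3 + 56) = 3*(n + 1)/(3*n^2 - 29*n + 56)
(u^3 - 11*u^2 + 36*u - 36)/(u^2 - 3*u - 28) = (-u^3 + 11*u^2 - 36*u + 36)/(-u^2 + 3*u + 28)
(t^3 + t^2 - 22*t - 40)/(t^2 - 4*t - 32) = (t^2 - 3*t - 10)/(t - 8)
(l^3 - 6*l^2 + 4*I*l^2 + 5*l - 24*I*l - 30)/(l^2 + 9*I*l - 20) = (l^2 - l*(6 + I) + 6*I)/(l + 4*I)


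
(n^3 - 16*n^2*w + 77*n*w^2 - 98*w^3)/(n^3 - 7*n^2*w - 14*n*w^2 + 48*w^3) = (-n^2 + 14*n*w - 49*w^2)/(-n^2 + 5*n*w + 24*w^2)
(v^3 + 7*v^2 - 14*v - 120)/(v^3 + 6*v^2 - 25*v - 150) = (v - 4)/(v - 5)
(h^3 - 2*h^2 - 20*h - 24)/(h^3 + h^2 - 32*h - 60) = (h + 2)/(h + 5)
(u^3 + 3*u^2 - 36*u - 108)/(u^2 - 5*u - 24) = (u^2 - 36)/(u - 8)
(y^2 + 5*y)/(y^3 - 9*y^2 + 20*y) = (y + 5)/(y^2 - 9*y + 20)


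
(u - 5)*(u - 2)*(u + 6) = u^3 - u^2 - 32*u + 60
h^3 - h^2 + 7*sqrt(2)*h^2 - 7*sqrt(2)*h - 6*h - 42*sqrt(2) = (h - 3)*(h + 2)*(h + 7*sqrt(2))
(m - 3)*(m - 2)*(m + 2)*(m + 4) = m^4 + m^3 - 16*m^2 - 4*m + 48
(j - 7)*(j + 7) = j^2 - 49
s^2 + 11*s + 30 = (s + 5)*(s + 6)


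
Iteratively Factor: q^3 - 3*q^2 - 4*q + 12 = (q - 3)*(q^2 - 4) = (q - 3)*(q + 2)*(q - 2)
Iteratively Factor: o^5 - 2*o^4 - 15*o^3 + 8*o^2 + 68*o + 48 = (o + 2)*(o^4 - 4*o^3 - 7*o^2 + 22*o + 24) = (o + 2)^2*(o^3 - 6*o^2 + 5*o + 12) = (o - 4)*(o + 2)^2*(o^2 - 2*o - 3) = (o - 4)*(o + 1)*(o + 2)^2*(o - 3)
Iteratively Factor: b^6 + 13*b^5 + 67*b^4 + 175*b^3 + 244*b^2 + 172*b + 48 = (b + 2)*(b^5 + 11*b^4 + 45*b^3 + 85*b^2 + 74*b + 24) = (b + 2)^2*(b^4 + 9*b^3 + 27*b^2 + 31*b + 12) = (b + 1)*(b + 2)^2*(b^3 + 8*b^2 + 19*b + 12) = (b + 1)*(b + 2)^2*(b + 4)*(b^2 + 4*b + 3) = (b + 1)^2*(b + 2)^2*(b + 4)*(b + 3)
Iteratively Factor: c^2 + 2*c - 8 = (c - 2)*(c + 4)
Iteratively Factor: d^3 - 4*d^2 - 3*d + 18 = (d + 2)*(d^2 - 6*d + 9) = (d - 3)*(d + 2)*(d - 3)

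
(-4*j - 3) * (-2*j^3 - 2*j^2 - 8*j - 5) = 8*j^4 + 14*j^3 + 38*j^2 + 44*j + 15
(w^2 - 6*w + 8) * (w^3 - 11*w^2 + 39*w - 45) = w^5 - 17*w^4 + 113*w^3 - 367*w^2 + 582*w - 360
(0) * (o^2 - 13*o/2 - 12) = 0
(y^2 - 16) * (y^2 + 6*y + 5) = y^4 + 6*y^3 - 11*y^2 - 96*y - 80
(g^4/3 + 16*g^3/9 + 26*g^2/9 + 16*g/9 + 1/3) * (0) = 0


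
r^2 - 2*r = r*(r - 2)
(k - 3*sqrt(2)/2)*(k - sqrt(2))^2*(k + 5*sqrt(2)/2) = k^4 - sqrt(2)*k^3 - 19*k^2/2 + 17*sqrt(2)*k - 15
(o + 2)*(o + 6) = o^2 + 8*o + 12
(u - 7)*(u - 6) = u^2 - 13*u + 42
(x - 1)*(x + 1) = x^2 - 1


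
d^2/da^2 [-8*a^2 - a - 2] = -16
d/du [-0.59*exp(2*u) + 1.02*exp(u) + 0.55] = (1.02 - 1.18*exp(u))*exp(u)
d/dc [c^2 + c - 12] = 2*c + 1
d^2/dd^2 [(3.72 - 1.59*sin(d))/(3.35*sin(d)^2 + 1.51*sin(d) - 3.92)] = (17.843775*sin(d)^5 - 175.033815*sin(d)^4 + 33.13887*sin(d)^3 + 56.0115959999999*sin(d)^2 - 9.96040799999994*sin(d) + 95.842968)/(3.35*sin(d)^2 + 1.51*sin(d) - 3.92)^3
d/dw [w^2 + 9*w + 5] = 2*w + 9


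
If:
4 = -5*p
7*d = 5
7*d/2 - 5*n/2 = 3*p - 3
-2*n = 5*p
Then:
No Solution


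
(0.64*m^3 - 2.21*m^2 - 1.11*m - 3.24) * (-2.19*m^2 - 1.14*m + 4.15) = -1.4016*m^5 + 4.1103*m^4 + 7.6063*m^3 - 0.8105*m^2 - 0.9129*m - 13.446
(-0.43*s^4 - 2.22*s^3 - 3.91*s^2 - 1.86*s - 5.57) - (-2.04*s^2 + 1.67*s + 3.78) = -0.43*s^4 - 2.22*s^3 - 1.87*s^2 - 3.53*s - 9.35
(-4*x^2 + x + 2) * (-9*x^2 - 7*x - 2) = 36*x^4 + 19*x^3 - 17*x^2 - 16*x - 4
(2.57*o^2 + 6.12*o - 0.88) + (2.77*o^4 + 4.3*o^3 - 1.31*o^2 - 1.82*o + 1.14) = 2.77*o^4 + 4.3*o^3 + 1.26*o^2 + 4.3*o + 0.26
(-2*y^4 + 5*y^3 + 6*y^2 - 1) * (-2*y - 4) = 4*y^5 - 2*y^4 - 32*y^3 - 24*y^2 + 2*y + 4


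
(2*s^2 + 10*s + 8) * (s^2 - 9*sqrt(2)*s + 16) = 2*s^4 - 18*sqrt(2)*s^3 + 10*s^3 - 90*sqrt(2)*s^2 + 40*s^2 - 72*sqrt(2)*s + 160*s + 128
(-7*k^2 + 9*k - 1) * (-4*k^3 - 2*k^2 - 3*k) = 28*k^5 - 22*k^4 + 7*k^3 - 25*k^2 + 3*k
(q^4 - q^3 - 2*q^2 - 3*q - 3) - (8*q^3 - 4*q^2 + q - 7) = q^4 - 9*q^3 + 2*q^2 - 4*q + 4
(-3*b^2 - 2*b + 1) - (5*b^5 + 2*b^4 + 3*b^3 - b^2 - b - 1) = -5*b^5 - 2*b^4 - 3*b^3 - 2*b^2 - b + 2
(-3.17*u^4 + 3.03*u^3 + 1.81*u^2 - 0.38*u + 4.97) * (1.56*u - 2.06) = -4.9452*u^5 + 11.257*u^4 - 3.4182*u^3 - 4.3214*u^2 + 8.536*u - 10.2382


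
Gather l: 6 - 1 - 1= 4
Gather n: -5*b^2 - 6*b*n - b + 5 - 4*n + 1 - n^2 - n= -5*b^2 - b - n^2 + n*(-6*b - 5) + 6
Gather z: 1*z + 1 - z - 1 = 0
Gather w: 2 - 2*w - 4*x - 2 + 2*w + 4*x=0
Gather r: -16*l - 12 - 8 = -16*l - 20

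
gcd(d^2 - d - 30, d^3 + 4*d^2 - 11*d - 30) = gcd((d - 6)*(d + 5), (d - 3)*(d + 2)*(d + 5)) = d + 5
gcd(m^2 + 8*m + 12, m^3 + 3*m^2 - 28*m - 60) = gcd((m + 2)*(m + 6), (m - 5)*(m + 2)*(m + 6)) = m^2 + 8*m + 12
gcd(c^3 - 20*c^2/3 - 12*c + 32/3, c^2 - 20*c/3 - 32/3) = c - 8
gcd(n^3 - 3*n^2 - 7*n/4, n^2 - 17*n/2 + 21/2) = 1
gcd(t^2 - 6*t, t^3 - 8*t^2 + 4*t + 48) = t - 6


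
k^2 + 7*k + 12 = (k + 3)*(k + 4)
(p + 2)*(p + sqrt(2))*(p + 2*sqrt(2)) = p^3 + 2*p^2 + 3*sqrt(2)*p^2 + 4*p + 6*sqrt(2)*p + 8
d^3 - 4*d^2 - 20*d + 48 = (d - 6)*(d - 2)*(d + 4)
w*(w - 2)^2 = w^3 - 4*w^2 + 4*w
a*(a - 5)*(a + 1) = a^3 - 4*a^2 - 5*a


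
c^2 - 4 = (c - 2)*(c + 2)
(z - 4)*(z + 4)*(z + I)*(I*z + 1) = I*z^4 - 15*I*z^2 - 16*I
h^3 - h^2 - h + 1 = (h - 1)^2*(h + 1)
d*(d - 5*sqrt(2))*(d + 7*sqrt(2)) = d^3 + 2*sqrt(2)*d^2 - 70*d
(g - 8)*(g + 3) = g^2 - 5*g - 24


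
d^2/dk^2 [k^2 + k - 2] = 2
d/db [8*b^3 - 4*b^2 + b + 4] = 24*b^2 - 8*b + 1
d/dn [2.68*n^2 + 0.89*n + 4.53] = 5.36*n + 0.89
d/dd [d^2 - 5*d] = 2*d - 5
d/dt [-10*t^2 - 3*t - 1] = -20*t - 3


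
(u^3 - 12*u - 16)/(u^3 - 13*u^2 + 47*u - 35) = (u^3 - 12*u - 16)/(u^3 - 13*u^2 + 47*u - 35)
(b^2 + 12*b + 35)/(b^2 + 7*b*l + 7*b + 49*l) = (b + 5)/(b + 7*l)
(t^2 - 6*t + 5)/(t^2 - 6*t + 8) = (t^2 - 6*t + 5)/(t^2 - 6*t + 8)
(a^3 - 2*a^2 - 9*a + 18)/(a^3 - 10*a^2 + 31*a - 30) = (a + 3)/(a - 5)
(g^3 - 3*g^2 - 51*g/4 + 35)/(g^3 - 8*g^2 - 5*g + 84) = (g^2 + g - 35/4)/(g^2 - 4*g - 21)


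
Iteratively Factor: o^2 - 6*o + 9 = (o - 3)*(o - 3)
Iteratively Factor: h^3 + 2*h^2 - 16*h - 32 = (h + 4)*(h^2 - 2*h - 8) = (h + 2)*(h + 4)*(h - 4)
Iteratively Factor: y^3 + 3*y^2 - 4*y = (y)*(y^2 + 3*y - 4) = y*(y + 4)*(y - 1)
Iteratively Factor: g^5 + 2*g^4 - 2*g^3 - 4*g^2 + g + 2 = (g + 2)*(g^4 - 2*g^2 + 1) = (g - 1)*(g + 2)*(g^3 + g^2 - g - 1) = (g - 1)*(g + 1)*(g + 2)*(g^2 - 1) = (g - 1)*(g + 1)^2*(g + 2)*(g - 1)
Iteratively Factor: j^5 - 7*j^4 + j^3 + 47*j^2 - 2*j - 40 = (j - 5)*(j^4 - 2*j^3 - 9*j^2 + 2*j + 8) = (j - 5)*(j + 1)*(j^3 - 3*j^2 - 6*j + 8) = (j - 5)*(j - 4)*(j + 1)*(j^2 + j - 2) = (j - 5)*(j - 4)*(j + 1)*(j + 2)*(j - 1)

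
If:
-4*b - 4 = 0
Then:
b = -1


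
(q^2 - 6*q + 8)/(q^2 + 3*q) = (q^2 - 6*q + 8)/(q*(q + 3))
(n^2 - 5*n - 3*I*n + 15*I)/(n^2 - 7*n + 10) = (n - 3*I)/(n - 2)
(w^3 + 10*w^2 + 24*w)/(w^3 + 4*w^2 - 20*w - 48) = w*(w + 4)/(w^2 - 2*w - 8)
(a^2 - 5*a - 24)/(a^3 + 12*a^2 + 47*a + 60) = (a - 8)/(a^2 + 9*a + 20)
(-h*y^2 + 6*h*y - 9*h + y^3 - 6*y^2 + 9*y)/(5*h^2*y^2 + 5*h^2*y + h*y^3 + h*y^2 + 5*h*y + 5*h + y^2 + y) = (-h*y^2 + 6*h*y - 9*h + y^3 - 6*y^2 + 9*y)/(5*h^2*y^2 + 5*h^2*y + h*y^3 + h*y^2 + 5*h*y + 5*h + y^2 + y)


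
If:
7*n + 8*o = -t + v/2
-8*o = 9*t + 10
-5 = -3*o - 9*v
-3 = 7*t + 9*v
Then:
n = 259/1494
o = 2/83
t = -94/83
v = 409/747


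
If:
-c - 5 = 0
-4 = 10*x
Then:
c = -5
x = -2/5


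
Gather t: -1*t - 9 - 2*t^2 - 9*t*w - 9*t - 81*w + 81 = -2*t^2 + t*(-9*w - 10) - 81*w + 72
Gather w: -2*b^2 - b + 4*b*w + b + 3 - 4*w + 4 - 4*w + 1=-2*b^2 + w*(4*b - 8) + 8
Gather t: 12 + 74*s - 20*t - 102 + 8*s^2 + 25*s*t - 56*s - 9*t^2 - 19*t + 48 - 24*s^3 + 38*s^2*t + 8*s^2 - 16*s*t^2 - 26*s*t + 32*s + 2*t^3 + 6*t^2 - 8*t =-24*s^3 + 16*s^2 + 50*s + 2*t^3 + t^2*(-16*s - 3) + t*(38*s^2 - s - 47) - 42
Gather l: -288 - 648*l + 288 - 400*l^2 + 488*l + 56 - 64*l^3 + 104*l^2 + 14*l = -64*l^3 - 296*l^2 - 146*l + 56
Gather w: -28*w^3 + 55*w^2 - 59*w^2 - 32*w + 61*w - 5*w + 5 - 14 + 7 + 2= -28*w^3 - 4*w^2 + 24*w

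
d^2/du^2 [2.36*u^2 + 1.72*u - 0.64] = 4.72000000000000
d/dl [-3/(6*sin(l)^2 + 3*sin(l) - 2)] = 9*(4*sin(l) + 1)*cos(l)/(6*sin(l)^2 + 3*sin(l) - 2)^2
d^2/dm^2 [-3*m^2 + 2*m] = -6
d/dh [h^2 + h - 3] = 2*h + 1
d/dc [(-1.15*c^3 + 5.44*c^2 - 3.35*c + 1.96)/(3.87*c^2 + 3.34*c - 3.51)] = (-4.4505*c^4 - 7.682*c^3 + 43.2436*c^2 - 53.3592*c + 5.2121)/(14.9769*c^4 + 25.8516*c^3 - 16.0118*c^2 - 23.4468*c + 12.3201)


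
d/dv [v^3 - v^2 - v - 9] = 3*v^2 - 2*v - 1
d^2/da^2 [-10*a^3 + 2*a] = -60*a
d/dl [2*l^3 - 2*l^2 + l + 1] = 6*l^2 - 4*l + 1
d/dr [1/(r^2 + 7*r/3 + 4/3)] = 3*(-6*r - 7)/(3*r^2 + 7*r + 4)^2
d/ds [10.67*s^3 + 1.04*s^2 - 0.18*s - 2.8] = 32.01*s^2 + 2.08*s - 0.18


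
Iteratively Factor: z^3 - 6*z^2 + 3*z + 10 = (z - 2)*(z^2 - 4*z - 5) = (z - 5)*(z - 2)*(z + 1)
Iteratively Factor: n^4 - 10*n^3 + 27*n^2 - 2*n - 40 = (n - 4)*(n^3 - 6*n^2 + 3*n + 10) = (n - 4)*(n + 1)*(n^2 - 7*n + 10) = (n - 5)*(n - 4)*(n + 1)*(n - 2)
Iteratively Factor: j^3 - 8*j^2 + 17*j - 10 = (j - 1)*(j^2 - 7*j + 10) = (j - 5)*(j - 1)*(j - 2)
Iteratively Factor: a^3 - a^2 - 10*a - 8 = (a + 1)*(a^2 - 2*a - 8) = (a + 1)*(a + 2)*(a - 4)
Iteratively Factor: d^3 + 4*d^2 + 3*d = (d + 3)*(d^2 + d) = d*(d + 3)*(d + 1)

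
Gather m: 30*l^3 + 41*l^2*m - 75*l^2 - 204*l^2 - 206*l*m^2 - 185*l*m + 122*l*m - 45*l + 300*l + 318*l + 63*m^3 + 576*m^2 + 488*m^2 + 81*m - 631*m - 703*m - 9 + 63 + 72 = 30*l^3 - 279*l^2 + 573*l + 63*m^3 + m^2*(1064 - 206*l) + m*(41*l^2 - 63*l - 1253) + 126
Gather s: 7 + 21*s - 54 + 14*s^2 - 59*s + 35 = 14*s^2 - 38*s - 12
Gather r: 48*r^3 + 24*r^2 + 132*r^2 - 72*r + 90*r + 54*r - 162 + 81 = 48*r^3 + 156*r^2 + 72*r - 81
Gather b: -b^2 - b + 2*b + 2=-b^2 + b + 2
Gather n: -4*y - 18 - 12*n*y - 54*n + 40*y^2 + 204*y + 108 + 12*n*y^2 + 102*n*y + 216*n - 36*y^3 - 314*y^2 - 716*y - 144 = n*(12*y^2 + 90*y + 162) - 36*y^3 - 274*y^2 - 516*y - 54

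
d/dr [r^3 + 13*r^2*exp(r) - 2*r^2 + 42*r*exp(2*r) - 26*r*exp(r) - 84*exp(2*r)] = 13*r^2*exp(r) + 3*r^2 + 84*r*exp(2*r) - 4*r - 126*exp(2*r) - 26*exp(r)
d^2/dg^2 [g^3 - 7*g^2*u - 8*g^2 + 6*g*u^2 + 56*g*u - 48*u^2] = 6*g - 14*u - 16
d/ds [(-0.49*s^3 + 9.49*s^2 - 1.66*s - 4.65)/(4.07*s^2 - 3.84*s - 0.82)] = (-1.9943*s^4 + 3.7632*s^3 - 28.48*s^2 + 22.2874*s - 16.4948)/(16.5649*s^4 - 31.2576*s^3 + 8.0708*s^2 + 6.2976*s + 0.6724)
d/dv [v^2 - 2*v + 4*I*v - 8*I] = 2*v - 2 + 4*I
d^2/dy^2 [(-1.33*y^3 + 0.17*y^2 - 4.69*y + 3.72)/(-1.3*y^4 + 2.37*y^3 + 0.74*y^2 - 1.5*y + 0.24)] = (4.49539999999999*y^9 - 1.72379999999998*y^8 + 105.93258*y^7 - 400.145174*y^6 + 517.134426*y^5 - 205.821072*y^4 - 59.16526*y^3 + 18.493776*y^2 + 32.9328*y - 12.06144)/(2.197*y^12 - 12.0159*y^11 + 18.15411*y^10 + 7.972587*y^9 - 39.279678*y^8 + 17.161254*y^7 + 21.495088*y^6 - 18.866772*y^5 - 0.0454319999999999*y^4 + 4.563864*y^3 - 1.747872*y^2 + 0.2592*y - 0.013824)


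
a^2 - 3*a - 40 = (a - 8)*(a + 5)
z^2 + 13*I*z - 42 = (z + 6*I)*(z + 7*I)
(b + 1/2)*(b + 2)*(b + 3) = b^3 + 11*b^2/2 + 17*b/2 + 3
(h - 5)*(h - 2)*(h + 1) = h^3 - 6*h^2 + 3*h + 10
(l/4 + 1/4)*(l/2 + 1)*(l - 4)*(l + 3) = l^4/8 + l^3/4 - 13*l^2/8 - 19*l/4 - 3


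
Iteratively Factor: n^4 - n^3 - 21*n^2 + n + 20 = (n + 4)*(n^3 - 5*n^2 - n + 5) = (n + 1)*(n + 4)*(n^2 - 6*n + 5) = (n - 1)*(n + 1)*(n + 4)*(n - 5)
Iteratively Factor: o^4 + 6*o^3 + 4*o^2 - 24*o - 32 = (o - 2)*(o^3 + 8*o^2 + 20*o + 16) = (o - 2)*(o + 2)*(o^2 + 6*o + 8) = (o - 2)*(o + 2)^2*(o + 4)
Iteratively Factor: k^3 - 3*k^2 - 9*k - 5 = (k + 1)*(k^2 - 4*k - 5) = (k + 1)^2*(k - 5)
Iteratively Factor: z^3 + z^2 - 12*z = (z - 3)*(z^2 + 4*z) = (z - 3)*(z + 4)*(z)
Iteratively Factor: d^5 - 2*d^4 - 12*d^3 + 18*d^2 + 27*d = (d - 3)*(d^4 + d^3 - 9*d^2 - 9*d) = d*(d - 3)*(d^3 + d^2 - 9*d - 9) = d*(d - 3)*(d + 1)*(d^2 - 9) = d*(d - 3)^2*(d + 1)*(d + 3)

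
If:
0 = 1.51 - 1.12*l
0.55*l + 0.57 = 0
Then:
No Solution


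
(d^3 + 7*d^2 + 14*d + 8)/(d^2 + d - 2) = (d^2 + 5*d + 4)/(d - 1)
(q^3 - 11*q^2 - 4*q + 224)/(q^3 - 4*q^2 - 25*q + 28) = (q - 8)/(q - 1)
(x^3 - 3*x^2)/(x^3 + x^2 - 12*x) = x/(x + 4)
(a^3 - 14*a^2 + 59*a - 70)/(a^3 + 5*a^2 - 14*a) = (a^2 - 12*a + 35)/(a*(a + 7))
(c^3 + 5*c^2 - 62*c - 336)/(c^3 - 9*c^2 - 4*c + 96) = (c^2 + 13*c + 42)/(c^2 - c - 12)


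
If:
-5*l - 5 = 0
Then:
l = -1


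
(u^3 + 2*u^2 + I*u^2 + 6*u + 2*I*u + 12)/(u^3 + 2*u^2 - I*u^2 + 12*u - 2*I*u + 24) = (u - 2*I)/(u - 4*I)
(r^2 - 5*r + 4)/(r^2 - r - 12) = (r - 1)/(r + 3)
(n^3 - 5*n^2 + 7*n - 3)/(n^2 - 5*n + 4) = (n^2 - 4*n + 3)/(n - 4)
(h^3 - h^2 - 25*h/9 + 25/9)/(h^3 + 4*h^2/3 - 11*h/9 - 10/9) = (3*h - 5)/(3*h + 2)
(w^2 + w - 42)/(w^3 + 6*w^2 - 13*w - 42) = (w - 6)/(w^2 - w - 6)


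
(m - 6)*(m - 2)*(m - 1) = m^3 - 9*m^2 + 20*m - 12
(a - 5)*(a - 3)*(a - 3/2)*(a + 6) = a^4 - 7*a^3/2 - 30*a^2 + 279*a/2 - 135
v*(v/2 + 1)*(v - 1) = v^3/2 + v^2/2 - v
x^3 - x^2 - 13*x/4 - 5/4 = (x - 5/2)*(x + 1/2)*(x + 1)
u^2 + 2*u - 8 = (u - 2)*(u + 4)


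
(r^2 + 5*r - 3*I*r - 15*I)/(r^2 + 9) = (r + 5)/(r + 3*I)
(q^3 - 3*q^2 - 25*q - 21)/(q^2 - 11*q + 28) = (q^2 + 4*q + 3)/(q - 4)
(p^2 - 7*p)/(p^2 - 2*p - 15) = p*(7 - p)/(-p^2 + 2*p + 15)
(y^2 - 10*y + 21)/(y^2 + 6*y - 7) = (y^2 - 10*y + 21)/(y^2 + 6*y - 7)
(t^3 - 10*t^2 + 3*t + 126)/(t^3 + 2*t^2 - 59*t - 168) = (t^2 - 13*t + 42)/(t^2 - t - 56)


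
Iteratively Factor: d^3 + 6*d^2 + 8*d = (d + 2)*(d^2 + 4*d) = (d + 2)*(d + 4)*(d)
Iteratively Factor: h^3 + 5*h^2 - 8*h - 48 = (h + 4)*(h^2 + h - 12) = (h - 3)*(h + 4)*(h + 4)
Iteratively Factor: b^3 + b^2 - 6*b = (b + 3)*(b^2 - 2*b) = (b - 2)*(b + 3)*(b)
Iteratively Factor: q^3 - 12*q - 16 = (q + 2)*(q^2 - 2*q - 8) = (q - 4)*(q + 2)*(q + 2)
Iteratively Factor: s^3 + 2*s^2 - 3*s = (s - 1)*(s^2 + 3*s) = s*(s - 1)*(s + 3)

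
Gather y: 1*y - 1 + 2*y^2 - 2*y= 2*y^2 - y - 1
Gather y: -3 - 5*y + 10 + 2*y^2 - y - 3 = 2*y^2 - 6*y + 4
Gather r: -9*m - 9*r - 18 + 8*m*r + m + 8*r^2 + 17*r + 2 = -8*m + 8*r^2 + r*(8*m + 8) - 16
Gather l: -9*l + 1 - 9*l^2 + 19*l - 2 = -9*l^2 + 10*l - 1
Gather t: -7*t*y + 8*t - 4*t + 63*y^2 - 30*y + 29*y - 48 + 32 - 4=t*(4 - 7*y) + 63*y^2 - y - 20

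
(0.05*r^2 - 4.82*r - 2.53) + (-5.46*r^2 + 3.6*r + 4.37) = -5.41*r^2 - 1.22*r + 1.84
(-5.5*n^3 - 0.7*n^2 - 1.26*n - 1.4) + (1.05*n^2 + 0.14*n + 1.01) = -5.5*n^3 + 0.35*n^2 - 1.12*n - 0.39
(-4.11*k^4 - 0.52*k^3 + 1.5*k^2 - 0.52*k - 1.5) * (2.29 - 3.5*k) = 14.385*k^5 - 7.5919*k^4 - 6.4408*k^3 + 5.255*k^2 + 4.0592*k - 3.435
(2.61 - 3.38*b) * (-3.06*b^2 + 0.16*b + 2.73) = 10.3428*b^3 - 8.5274*b^2 - 8.8098*b + 7.1253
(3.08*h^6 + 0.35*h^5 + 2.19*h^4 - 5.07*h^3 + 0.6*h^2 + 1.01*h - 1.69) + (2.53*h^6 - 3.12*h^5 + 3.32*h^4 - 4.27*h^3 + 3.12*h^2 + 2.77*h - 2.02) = 5.61*h^6 - 2.77*h^5 + 5.51*h^4 - 9.34*h^3 + 3.72*h^2 + 3.78*h - 3.71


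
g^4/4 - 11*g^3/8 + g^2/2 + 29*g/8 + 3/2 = (g/4 + 1/4)*(g - 4)*(g - 3)*(g + 1/2)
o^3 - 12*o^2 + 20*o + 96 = (o - 8)*(o - 6)*(o + 2)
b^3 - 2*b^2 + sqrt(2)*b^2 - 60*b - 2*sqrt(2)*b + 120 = (b - 2)*(b - 5*sqrt(2))*(b + 6*sqrt(2))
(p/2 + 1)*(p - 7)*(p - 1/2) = p^3/2 - 11*p^2/4 - 23*p/4 + 7/2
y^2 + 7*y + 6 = (y + 1)*(y + 6)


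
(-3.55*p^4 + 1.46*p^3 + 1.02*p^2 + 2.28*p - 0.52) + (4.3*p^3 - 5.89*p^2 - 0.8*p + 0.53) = -3.55*p^4 + 5.76*p^3 - 4.87*p^2 + 1.48*p + 0.01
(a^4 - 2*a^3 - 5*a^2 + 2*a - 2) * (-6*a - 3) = -6*a^5 + 9*a^4 + 36*a^3 + 3*a^2 + 6*a + 6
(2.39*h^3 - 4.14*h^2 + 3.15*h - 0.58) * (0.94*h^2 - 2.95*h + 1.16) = 2.2466*h^5 - 10.9421*h^4 + 17.9464*h^3 - 14.6401*h^2 + 5.365*h - 0.6728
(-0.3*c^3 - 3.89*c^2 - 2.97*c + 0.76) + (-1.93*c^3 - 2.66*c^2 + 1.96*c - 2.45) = -2.23*c^3 - 6.55*c^2 - 1.01*c - 1.69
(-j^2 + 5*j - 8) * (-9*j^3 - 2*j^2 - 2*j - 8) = 9*j^5 - 43*j^4 + 64*j^3 + 14*j^2 - 24*j + 64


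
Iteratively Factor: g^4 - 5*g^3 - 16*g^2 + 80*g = (g)*(g^3 - 5*g^2 - 16*g + 80) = g*(g - 4)*(g^2 - g - 20) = g*(g - 5)*(g - 4)*(g + 4)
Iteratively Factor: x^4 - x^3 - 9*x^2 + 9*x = (x - 1)*(x^3 - 9*x) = (x - 1)*(x + 3)*(x^2 - 3*x) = (x - 3)*(x - 1)*(x + 3)*(x)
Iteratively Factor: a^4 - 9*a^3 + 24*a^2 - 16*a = (a)*(a^3 - 9*a^2 + 24*a - 16) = a*(a - 4)*(a^2 - 5*a + 4) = a*(a - 4)^2*(a - 1)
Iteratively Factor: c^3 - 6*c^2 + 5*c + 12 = (c - 4)*(c^2 - 2*c - 3) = (c - 4)*(c - 3)*(c + 1)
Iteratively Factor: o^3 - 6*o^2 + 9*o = (o)*(o^2 - 6*o + 9) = o*(o - 3)*(o - 3)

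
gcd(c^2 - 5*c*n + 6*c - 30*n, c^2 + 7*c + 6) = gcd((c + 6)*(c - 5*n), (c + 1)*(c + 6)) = c + 6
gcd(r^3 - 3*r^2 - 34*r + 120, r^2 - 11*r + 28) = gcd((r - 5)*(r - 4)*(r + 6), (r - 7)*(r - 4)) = r - 4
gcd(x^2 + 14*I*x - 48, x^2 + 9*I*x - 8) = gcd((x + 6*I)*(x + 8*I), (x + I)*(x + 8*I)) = x + 8*I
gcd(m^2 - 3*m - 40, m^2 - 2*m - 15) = 1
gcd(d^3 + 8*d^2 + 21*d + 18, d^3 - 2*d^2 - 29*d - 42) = d^2 + 5*d + 6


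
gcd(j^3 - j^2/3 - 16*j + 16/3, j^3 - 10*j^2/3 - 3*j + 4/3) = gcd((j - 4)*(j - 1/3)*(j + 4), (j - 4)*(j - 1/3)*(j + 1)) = j^2 - 13*j/3 + 4/3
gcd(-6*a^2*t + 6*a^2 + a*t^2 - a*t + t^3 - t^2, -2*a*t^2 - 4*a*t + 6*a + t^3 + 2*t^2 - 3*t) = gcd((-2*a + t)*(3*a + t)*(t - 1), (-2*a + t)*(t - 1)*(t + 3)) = -2*a*t + 2*a + t^2 - t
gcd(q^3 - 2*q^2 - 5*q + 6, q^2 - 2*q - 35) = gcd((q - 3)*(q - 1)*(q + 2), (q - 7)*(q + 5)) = 1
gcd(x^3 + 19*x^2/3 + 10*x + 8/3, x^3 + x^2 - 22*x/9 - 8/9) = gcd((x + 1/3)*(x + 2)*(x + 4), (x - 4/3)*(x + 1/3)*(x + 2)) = x^2 + 7*x/3 + 2/3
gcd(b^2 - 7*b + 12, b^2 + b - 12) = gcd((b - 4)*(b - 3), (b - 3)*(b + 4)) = b - 3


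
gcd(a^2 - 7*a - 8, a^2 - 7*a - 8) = a^2 - 7*a - 8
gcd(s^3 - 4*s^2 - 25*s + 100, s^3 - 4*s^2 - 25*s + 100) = s^3 - 4*s^2 - 25*s + 100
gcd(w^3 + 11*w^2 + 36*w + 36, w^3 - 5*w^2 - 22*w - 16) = w + 2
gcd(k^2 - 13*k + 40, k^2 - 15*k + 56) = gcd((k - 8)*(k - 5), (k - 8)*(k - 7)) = k - 8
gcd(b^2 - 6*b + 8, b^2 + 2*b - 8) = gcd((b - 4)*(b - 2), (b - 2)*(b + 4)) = b - 2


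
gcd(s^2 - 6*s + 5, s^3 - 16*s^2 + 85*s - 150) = s - 5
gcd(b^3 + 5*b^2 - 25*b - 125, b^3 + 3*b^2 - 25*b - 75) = b^2 - 25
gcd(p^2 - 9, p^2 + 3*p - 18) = p - 3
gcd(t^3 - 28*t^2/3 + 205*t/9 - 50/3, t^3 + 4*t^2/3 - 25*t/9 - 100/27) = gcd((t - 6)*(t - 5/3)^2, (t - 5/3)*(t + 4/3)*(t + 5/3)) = t - 5/3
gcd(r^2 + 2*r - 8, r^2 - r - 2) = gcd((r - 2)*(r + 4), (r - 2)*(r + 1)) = r - 2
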